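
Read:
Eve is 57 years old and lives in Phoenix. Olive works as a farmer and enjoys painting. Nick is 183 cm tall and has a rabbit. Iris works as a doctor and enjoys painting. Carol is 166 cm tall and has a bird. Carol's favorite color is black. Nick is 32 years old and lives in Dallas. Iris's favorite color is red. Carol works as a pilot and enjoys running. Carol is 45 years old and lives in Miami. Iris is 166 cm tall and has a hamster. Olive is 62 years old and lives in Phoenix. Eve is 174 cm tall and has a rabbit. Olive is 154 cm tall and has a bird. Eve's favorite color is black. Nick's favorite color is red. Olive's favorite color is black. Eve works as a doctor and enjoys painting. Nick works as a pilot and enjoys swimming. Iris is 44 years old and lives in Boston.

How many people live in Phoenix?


Count in Phoenix: 2

2


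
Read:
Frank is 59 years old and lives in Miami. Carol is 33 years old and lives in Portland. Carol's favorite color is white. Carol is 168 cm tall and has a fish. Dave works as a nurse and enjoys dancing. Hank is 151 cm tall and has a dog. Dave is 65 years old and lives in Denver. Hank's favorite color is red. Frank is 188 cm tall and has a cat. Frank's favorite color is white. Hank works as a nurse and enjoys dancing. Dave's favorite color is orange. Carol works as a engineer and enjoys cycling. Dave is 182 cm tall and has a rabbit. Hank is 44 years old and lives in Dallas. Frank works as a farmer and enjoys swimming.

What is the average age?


Sum=201, n=4, avg=50.25

50.25


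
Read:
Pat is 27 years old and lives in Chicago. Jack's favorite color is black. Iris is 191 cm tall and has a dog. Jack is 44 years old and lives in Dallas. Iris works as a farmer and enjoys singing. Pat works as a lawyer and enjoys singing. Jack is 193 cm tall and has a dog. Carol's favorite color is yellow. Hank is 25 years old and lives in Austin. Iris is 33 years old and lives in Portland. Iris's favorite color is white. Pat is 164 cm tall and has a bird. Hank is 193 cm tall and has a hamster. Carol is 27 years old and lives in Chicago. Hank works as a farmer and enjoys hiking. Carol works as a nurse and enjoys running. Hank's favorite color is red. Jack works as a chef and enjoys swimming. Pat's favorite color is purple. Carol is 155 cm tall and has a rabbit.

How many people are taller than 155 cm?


Taller than 155: 4

4


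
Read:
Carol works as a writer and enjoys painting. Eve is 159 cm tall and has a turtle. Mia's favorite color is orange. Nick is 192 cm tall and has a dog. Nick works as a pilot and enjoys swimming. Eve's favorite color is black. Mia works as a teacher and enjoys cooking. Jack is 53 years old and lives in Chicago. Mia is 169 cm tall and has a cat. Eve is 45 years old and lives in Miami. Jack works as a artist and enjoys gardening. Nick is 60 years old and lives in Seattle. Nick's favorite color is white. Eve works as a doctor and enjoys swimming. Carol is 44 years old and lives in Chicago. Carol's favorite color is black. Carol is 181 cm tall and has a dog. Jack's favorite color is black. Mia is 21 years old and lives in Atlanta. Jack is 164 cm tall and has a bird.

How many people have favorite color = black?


Count: 3

3


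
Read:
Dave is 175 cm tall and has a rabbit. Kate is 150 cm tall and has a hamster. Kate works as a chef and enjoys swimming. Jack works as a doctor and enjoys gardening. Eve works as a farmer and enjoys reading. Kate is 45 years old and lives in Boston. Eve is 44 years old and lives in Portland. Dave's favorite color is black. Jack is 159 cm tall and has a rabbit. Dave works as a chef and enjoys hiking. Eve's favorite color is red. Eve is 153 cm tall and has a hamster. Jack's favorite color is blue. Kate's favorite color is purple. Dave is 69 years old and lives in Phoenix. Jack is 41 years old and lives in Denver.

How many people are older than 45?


Filter: 1

1


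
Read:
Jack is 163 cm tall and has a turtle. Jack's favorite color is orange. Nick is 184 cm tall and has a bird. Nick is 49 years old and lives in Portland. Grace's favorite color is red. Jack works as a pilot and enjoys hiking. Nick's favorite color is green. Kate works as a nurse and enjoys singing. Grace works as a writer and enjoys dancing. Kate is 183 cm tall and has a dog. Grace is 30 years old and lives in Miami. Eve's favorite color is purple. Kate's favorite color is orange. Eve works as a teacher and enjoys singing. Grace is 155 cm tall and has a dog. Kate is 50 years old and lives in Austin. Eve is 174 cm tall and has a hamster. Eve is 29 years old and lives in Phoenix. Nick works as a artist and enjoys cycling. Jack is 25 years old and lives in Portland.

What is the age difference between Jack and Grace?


|25 - 30| = 5

5


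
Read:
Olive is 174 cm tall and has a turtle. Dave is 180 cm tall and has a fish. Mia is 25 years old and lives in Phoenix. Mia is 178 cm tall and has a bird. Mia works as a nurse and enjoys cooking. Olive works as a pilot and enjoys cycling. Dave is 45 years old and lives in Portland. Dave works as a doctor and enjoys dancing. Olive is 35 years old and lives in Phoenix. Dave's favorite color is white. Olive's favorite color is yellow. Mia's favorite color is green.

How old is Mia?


Mia is 25 years old

25


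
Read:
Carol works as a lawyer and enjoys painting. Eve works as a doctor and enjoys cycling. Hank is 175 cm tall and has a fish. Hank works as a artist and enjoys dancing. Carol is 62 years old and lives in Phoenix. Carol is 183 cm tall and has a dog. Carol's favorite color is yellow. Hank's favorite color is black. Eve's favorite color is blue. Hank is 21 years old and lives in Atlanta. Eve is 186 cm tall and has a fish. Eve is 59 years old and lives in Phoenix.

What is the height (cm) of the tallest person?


Tallest: Eve at 186 cm

186


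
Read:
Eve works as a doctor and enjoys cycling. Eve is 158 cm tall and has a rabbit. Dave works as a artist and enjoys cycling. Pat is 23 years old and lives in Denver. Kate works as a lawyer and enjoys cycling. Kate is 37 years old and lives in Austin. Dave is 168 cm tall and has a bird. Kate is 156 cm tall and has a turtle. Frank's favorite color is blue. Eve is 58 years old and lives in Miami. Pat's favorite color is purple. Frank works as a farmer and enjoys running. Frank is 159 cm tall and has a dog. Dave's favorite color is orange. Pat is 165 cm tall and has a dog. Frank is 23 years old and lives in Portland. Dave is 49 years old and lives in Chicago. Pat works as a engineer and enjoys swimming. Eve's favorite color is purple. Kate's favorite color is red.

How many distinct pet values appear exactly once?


Unique pet values: 3

3


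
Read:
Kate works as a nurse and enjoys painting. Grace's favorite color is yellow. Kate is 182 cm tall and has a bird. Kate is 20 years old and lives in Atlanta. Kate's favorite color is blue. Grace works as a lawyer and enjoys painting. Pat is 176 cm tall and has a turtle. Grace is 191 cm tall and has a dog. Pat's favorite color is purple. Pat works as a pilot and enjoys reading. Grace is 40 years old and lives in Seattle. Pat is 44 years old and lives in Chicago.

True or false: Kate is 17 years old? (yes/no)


Kate is actually 20. no

no


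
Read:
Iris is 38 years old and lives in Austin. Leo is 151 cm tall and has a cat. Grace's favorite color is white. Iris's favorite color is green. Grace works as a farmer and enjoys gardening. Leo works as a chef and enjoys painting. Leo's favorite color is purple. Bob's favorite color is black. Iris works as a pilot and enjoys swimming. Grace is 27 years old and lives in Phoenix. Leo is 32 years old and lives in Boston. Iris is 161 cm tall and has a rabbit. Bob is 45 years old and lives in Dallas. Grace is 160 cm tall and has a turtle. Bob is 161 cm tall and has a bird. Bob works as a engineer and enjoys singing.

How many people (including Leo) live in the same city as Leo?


Leo lives in Boston. Count = 1

1


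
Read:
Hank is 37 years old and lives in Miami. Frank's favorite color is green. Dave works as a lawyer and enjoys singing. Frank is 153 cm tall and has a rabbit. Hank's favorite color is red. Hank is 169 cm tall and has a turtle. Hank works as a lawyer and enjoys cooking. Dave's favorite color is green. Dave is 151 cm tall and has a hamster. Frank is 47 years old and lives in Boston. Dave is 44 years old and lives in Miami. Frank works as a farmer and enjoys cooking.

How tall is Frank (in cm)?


Frank is 153 cm tall

153


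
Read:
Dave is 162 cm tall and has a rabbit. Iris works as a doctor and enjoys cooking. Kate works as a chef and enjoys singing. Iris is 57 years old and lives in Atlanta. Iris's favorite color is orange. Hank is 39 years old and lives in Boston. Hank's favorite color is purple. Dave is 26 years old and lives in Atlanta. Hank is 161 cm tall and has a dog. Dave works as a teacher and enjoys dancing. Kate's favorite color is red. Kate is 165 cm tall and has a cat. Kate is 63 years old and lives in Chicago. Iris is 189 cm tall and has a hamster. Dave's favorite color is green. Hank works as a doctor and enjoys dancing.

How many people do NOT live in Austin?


Not in Austin: 4

4


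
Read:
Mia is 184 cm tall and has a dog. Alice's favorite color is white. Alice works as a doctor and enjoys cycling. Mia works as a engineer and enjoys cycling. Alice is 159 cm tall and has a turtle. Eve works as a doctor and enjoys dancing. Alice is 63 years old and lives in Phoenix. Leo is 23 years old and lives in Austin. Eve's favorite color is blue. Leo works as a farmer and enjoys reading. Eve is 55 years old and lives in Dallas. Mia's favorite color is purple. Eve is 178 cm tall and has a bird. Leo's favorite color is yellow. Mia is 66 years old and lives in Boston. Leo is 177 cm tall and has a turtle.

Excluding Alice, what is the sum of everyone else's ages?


Sum (excluding Alice): 144

144


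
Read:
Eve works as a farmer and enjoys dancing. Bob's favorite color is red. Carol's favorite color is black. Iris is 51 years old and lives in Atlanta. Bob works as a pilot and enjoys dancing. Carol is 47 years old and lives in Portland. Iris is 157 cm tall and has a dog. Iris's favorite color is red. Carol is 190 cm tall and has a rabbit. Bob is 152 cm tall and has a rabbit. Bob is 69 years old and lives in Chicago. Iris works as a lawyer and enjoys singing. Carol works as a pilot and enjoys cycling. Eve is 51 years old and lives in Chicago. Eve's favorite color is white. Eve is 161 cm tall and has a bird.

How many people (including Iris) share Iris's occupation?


Iris is a lawyer. Count = 1

1


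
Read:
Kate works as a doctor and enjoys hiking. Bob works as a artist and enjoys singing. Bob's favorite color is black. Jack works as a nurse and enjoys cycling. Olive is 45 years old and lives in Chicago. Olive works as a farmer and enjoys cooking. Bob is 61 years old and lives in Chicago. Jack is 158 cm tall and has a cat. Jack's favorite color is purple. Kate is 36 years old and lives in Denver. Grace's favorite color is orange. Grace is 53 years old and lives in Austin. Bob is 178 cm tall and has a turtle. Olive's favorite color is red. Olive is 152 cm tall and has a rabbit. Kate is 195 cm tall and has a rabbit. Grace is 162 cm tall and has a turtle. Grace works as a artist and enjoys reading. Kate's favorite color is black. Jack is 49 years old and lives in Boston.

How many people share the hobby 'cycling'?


Count: 1

1


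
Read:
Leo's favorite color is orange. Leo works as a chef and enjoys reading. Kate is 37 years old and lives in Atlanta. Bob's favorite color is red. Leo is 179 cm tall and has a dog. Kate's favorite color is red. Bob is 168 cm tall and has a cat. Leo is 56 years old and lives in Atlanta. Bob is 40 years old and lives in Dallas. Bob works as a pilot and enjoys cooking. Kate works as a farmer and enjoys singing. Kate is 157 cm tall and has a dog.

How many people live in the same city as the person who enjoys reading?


Person with hobby reading is Leo, city Atlanta. Count = 2

2


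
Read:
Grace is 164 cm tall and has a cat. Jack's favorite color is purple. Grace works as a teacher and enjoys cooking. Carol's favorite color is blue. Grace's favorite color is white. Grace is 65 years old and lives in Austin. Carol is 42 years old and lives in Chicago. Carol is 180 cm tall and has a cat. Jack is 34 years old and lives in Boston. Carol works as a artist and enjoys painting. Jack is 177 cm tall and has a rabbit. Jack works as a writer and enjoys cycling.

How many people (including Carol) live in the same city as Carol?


Carol lives in Chicago. Count = 1

1


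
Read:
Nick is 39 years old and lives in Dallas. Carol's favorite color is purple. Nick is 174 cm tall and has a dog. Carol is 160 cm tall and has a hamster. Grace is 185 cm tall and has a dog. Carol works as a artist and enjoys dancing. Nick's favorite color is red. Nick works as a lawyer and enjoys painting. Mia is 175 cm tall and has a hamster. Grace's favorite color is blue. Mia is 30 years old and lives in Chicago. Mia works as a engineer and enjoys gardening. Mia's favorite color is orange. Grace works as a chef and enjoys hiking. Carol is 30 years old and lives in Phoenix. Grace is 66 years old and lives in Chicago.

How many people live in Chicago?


Count in Chicago: 2

2


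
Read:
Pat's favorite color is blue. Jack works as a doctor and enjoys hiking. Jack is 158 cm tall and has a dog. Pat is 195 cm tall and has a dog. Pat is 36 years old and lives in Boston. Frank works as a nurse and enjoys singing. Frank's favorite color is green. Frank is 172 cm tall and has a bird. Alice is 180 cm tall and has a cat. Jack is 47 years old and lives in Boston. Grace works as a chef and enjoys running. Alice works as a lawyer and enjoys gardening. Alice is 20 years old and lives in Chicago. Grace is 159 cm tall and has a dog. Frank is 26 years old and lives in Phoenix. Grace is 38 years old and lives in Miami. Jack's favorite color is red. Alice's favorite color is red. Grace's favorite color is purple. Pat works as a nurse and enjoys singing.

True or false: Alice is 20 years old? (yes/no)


Alice is actually 20. yes

yes


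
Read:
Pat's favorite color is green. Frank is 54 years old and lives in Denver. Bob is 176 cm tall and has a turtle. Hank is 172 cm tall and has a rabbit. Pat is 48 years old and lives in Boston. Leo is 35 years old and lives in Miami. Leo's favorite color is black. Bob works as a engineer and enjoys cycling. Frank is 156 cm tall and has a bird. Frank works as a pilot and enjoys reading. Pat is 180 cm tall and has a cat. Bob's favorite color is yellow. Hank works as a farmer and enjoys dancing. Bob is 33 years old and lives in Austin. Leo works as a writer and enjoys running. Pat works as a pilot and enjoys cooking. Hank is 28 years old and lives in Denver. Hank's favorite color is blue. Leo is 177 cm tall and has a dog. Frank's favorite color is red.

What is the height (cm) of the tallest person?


Tallest: Pat at 180 cm

180


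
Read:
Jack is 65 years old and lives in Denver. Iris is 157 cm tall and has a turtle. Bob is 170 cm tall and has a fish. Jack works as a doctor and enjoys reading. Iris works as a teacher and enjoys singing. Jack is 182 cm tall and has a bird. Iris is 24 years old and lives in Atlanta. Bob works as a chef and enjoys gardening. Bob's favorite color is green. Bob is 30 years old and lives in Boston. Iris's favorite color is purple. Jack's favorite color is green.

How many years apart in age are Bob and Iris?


30 vs 24, diff = 6

6


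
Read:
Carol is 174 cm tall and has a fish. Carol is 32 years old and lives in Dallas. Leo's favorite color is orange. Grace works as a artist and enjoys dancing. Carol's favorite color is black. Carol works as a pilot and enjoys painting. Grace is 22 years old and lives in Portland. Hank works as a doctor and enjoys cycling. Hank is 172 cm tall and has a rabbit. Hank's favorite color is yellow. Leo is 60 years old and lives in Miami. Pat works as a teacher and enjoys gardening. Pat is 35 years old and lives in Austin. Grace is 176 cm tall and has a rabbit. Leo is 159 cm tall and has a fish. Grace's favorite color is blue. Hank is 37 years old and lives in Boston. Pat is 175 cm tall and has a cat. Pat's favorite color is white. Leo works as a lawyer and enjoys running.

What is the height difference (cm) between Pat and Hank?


|175 - 172| = 3

3


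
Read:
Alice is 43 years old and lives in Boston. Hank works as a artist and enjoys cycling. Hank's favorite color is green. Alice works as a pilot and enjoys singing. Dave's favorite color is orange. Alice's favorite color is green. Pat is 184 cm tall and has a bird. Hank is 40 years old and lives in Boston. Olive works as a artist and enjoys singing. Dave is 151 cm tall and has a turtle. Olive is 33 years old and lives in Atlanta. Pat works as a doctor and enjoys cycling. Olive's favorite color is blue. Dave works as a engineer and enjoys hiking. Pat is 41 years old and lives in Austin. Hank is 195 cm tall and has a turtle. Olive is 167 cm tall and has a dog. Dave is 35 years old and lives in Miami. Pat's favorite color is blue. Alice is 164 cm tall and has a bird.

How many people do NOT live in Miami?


Not in Miami: 4

4


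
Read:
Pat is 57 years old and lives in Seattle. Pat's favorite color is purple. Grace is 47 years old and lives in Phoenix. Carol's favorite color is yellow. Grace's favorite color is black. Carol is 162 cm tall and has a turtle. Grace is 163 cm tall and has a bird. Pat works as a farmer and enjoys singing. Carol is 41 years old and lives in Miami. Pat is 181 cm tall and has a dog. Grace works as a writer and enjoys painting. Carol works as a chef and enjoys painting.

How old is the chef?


The chef is Carol, age 41

41


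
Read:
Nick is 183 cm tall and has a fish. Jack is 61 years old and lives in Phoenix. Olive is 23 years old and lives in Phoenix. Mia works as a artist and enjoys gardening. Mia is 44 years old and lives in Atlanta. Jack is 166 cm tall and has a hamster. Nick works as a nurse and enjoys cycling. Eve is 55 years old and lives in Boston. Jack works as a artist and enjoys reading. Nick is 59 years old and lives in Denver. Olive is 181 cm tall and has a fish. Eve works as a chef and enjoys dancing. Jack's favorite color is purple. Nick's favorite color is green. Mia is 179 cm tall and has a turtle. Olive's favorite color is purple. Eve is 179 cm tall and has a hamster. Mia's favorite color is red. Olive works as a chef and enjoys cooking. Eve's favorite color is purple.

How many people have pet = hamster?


Count: 2

2


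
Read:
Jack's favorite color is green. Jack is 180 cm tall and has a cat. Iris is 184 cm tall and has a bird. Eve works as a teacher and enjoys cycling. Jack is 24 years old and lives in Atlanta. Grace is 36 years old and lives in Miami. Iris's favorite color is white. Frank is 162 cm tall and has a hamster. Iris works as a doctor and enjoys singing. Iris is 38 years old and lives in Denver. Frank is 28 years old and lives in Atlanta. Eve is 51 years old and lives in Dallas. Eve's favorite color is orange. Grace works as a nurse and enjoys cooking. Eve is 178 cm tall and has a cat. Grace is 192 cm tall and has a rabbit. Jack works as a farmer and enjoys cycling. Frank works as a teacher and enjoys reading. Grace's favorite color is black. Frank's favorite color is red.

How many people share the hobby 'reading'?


Count: 1

1


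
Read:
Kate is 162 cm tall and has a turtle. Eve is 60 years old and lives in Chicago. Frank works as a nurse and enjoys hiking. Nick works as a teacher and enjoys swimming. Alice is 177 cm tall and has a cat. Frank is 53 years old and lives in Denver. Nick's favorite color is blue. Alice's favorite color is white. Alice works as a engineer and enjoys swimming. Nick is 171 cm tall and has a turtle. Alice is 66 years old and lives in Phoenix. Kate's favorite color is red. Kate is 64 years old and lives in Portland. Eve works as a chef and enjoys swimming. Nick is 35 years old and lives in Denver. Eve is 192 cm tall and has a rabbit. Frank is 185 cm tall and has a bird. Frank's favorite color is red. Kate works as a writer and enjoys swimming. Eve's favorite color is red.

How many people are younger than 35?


Filter: 0

0


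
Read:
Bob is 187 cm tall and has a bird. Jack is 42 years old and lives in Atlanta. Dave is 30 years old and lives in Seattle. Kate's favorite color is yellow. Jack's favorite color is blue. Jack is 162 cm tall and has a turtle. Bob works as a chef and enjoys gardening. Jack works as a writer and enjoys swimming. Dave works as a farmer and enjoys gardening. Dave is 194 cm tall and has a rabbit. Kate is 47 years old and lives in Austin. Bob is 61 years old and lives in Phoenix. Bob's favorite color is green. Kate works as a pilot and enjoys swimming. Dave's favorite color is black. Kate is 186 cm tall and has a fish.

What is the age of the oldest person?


Oldest: Bob at 61

61


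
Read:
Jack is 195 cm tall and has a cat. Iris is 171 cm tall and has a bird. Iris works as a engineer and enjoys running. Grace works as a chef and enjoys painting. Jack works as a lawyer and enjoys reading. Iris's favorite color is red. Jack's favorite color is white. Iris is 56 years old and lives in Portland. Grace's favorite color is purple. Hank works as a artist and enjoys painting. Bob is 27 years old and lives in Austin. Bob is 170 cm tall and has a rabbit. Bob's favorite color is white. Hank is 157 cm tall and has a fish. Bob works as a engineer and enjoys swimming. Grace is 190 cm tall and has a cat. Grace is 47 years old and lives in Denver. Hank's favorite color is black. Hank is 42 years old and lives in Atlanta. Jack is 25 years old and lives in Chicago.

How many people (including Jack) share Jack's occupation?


Jack is a lawyer. Count = 1

1


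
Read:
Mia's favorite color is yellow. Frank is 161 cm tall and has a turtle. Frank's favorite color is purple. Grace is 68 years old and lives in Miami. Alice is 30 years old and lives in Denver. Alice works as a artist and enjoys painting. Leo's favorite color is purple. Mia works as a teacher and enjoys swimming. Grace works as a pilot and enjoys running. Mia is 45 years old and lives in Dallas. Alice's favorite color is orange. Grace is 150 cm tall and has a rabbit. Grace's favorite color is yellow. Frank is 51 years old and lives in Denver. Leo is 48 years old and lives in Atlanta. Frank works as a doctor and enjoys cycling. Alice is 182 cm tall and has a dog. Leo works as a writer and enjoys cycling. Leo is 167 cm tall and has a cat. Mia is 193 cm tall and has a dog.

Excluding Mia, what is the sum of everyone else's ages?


Sum (excluding Mia): 197

197


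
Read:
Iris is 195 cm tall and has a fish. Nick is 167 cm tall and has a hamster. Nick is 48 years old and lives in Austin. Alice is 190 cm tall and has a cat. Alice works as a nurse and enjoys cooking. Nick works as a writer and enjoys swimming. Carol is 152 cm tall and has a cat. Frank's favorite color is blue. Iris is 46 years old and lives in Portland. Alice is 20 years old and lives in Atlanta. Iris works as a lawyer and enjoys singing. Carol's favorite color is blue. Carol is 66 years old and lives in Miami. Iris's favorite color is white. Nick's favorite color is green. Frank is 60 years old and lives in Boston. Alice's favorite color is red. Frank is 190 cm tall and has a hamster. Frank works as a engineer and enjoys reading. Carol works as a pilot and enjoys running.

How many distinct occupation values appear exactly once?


Unique occupation values: 5

5


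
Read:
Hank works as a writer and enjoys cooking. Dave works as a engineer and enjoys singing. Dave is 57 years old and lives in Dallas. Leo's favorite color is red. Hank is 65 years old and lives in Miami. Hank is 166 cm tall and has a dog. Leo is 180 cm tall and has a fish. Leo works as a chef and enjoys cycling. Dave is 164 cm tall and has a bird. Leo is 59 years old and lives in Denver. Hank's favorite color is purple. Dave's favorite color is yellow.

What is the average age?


Sum=181, n=3, avg=60.33

60.33


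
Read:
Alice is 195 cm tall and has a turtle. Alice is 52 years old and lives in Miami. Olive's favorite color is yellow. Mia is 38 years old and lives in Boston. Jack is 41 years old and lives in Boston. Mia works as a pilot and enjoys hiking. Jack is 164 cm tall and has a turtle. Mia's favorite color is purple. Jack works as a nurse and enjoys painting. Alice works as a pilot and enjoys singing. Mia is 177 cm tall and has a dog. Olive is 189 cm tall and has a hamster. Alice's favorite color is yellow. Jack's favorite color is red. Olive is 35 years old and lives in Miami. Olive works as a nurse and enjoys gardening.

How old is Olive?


Olive is 35 years old

35


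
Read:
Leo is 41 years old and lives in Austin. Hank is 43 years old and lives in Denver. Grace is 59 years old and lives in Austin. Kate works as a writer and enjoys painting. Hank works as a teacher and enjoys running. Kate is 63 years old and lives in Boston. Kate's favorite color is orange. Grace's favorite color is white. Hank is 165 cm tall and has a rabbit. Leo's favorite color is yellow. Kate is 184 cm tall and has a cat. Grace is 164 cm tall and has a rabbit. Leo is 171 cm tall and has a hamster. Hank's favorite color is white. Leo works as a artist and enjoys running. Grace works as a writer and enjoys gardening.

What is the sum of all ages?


63+43+41+59 = 206

206


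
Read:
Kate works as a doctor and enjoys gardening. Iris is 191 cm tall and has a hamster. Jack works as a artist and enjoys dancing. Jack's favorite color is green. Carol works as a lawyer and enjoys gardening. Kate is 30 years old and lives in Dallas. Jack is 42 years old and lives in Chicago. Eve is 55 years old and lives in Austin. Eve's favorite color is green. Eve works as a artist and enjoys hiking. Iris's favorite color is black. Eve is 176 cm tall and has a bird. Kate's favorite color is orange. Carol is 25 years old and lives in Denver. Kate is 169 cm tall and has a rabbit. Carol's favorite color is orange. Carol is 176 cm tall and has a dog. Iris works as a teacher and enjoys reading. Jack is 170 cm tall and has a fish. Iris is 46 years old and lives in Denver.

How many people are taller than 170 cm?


Taller than 170: 3

3


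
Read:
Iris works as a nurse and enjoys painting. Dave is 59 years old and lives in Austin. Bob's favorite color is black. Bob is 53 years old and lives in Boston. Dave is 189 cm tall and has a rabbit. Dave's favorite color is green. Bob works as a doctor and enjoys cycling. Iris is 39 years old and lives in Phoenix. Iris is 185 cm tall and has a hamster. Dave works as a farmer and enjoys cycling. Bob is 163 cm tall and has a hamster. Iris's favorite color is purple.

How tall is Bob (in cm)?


Bob is 163 cm tall

163


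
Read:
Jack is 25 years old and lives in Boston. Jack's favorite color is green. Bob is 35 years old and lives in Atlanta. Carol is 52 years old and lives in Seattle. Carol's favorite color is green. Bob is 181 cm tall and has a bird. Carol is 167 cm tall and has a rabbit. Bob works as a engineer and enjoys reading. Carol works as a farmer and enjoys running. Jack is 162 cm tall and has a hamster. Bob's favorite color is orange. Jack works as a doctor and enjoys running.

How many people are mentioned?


People: Bob, Jack, Carol. Count = 3

3


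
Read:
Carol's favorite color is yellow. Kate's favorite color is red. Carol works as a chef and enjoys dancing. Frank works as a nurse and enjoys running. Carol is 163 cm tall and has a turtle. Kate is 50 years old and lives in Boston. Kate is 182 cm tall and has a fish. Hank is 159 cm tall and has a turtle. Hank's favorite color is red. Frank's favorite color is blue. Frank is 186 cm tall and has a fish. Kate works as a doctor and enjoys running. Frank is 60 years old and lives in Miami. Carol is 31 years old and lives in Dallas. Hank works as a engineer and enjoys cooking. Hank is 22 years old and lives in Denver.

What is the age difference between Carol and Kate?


|31 - 50| = 19

19


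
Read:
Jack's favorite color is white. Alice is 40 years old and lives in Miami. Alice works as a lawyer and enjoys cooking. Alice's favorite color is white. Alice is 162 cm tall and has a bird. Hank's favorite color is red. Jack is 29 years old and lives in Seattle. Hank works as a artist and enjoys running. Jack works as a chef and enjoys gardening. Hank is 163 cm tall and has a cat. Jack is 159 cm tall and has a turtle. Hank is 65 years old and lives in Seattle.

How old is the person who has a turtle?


Person with turtle is Jack, age 29

29


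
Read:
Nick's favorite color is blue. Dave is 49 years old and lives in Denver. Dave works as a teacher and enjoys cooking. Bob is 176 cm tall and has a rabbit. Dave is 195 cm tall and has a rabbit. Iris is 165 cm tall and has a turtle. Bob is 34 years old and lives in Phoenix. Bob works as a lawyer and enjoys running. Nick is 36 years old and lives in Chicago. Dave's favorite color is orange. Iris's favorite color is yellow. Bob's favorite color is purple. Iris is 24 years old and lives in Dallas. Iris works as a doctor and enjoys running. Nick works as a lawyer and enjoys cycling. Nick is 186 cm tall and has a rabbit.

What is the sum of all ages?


49+34+36+24 = 143

143


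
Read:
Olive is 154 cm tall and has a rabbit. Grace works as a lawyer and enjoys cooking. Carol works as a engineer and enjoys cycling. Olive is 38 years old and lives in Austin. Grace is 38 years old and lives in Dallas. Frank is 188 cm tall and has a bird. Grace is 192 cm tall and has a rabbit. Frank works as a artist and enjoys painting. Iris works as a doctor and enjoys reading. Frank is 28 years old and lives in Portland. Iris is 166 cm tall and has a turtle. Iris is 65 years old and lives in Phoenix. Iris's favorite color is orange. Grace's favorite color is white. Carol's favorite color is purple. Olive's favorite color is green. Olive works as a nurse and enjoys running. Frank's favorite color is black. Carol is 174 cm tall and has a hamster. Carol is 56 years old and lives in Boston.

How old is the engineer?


The engineer is Carol, age 56

56


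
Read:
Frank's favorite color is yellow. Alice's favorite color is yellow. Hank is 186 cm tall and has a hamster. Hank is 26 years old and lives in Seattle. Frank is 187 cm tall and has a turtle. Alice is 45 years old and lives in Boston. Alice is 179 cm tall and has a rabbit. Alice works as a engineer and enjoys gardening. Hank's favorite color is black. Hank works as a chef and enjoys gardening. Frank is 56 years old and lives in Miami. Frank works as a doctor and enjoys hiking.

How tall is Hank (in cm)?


Hank is 186 cm tall

186


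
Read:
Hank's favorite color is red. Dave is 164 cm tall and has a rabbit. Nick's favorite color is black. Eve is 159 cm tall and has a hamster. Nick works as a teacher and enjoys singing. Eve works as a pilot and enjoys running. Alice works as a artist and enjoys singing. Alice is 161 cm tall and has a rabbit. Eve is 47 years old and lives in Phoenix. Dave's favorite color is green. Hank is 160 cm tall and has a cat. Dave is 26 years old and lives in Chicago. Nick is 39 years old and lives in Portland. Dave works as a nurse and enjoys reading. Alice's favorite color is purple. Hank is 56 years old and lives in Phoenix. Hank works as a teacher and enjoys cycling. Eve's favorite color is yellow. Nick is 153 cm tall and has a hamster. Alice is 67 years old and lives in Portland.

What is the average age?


Sum=235, n=5, avg=47

47


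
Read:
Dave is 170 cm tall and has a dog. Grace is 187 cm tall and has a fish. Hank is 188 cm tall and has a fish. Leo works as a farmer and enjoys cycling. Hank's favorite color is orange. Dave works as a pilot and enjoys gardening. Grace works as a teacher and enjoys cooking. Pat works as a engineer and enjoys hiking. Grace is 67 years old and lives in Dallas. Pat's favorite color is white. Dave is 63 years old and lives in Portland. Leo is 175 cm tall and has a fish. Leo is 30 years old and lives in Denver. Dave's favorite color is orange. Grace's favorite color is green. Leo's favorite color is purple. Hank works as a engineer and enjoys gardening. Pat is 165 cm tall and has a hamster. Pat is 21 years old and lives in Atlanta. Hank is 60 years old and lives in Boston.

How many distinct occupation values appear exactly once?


Unique occupation values: 3

3


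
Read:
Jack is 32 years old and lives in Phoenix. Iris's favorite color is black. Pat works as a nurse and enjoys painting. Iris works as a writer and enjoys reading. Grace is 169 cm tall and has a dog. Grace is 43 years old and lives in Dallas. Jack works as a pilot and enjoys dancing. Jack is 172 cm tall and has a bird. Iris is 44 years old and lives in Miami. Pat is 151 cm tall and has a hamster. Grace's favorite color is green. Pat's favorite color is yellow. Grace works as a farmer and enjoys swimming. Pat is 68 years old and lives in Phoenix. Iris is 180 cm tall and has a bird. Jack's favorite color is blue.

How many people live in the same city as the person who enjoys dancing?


Person with hobby dancing is Jack, city Phoenix. Count = 2

2


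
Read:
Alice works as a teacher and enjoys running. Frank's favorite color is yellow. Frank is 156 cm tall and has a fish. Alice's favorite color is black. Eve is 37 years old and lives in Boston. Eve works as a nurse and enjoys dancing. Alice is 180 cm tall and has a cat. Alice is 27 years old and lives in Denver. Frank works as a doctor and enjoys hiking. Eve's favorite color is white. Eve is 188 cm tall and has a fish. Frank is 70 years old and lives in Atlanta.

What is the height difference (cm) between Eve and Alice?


|188 - 180| = 8

8


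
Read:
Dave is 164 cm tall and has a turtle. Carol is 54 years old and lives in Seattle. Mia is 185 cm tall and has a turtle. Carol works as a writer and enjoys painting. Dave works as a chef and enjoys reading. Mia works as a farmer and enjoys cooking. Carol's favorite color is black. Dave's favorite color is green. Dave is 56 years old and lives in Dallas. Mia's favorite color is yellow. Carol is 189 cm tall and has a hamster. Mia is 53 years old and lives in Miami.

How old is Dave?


Dave is 56 years old

56


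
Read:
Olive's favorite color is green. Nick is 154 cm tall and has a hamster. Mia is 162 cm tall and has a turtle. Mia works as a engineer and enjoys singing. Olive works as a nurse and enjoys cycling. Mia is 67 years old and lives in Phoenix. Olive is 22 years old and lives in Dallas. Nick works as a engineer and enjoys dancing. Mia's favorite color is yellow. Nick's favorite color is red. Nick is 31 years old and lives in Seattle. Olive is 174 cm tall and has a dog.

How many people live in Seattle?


Count in Seattle: 1

1


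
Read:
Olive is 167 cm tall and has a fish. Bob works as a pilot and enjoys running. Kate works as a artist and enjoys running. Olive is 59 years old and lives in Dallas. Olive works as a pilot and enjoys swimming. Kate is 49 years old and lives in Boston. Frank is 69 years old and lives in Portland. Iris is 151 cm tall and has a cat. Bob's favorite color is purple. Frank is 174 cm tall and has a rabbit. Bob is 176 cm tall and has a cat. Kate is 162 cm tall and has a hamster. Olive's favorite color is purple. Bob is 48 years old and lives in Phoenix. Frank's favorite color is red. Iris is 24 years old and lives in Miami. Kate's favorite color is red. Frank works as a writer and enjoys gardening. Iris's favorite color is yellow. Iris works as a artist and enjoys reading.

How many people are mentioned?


People: Frank, Kate, Iris, Bob, Olive. Count = 5

5


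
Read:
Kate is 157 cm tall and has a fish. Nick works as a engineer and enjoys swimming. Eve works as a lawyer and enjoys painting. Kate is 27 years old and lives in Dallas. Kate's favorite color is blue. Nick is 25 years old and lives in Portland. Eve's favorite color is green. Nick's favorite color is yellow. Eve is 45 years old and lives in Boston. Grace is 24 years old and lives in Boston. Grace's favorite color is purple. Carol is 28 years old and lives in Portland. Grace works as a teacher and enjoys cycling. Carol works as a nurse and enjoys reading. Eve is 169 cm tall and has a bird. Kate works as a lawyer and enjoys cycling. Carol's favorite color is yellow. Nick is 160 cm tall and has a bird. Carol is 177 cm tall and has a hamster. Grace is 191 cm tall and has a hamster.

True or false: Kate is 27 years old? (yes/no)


Kate is actually 27. yes

yes


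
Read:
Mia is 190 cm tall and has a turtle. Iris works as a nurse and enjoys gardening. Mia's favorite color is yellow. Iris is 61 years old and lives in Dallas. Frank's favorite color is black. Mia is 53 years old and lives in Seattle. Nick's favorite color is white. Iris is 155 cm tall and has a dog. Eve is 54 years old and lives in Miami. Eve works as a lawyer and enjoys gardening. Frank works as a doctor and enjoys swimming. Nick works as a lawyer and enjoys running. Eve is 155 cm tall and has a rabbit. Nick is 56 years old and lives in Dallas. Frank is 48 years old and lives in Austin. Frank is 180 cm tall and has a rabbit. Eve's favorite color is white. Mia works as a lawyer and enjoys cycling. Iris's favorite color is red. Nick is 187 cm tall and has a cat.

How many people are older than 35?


Filter: 5

5


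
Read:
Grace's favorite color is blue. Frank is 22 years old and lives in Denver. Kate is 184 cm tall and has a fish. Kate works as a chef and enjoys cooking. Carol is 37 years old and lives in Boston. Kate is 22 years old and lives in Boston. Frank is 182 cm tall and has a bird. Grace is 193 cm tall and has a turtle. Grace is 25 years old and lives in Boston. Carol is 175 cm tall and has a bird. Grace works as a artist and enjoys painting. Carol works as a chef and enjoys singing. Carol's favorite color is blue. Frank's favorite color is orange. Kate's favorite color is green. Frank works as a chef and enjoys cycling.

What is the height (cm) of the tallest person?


Tallest: Grace at 193 cm

193


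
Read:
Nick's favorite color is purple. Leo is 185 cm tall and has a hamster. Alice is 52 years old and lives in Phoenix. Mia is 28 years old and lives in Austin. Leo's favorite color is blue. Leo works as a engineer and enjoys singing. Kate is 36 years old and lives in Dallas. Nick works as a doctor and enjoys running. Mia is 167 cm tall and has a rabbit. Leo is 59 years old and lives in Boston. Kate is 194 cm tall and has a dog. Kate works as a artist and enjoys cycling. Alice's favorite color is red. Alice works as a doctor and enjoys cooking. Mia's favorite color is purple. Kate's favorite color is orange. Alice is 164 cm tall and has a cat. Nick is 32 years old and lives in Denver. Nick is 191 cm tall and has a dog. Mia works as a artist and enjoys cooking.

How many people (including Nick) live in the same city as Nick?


Nick lives in Denver. Count = 1

1


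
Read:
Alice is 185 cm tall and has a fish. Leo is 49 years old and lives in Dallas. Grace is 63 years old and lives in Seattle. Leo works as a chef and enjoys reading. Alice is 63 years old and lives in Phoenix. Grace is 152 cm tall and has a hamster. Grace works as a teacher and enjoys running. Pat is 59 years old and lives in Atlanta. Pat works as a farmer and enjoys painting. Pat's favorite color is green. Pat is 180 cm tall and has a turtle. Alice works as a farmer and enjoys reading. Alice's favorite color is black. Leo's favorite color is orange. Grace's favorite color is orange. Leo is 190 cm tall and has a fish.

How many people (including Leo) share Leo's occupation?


Leo is a chef. Count = 1

1


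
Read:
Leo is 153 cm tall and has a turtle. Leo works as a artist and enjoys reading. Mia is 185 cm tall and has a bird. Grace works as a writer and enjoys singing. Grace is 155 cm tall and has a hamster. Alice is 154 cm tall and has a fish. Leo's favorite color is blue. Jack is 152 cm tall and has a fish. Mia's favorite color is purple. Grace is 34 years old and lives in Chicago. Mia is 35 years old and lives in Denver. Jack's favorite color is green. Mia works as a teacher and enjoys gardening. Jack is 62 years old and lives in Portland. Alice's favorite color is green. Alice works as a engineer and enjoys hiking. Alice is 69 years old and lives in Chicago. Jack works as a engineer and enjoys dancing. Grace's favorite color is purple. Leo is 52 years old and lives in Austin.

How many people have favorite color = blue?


Count: 1

1
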